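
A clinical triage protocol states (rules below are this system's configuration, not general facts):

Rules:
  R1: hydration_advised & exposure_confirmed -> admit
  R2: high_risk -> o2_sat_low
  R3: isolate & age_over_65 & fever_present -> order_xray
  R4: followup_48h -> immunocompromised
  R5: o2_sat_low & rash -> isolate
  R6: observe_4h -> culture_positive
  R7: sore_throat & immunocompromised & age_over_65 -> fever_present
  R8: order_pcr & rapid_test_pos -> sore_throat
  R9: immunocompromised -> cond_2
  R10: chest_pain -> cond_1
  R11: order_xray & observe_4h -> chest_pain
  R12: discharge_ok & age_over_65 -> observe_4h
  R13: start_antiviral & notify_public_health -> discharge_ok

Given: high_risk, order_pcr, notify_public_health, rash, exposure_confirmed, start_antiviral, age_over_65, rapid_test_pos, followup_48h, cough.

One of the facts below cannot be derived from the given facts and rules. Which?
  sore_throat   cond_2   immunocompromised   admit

Round 1: R2 [high_risk -> o2_sat_low]; R4 [followup_48h -> immunocompromised]; R8 [order_pcr & rapid_test_pos -> sore_throat]; R13 [start_antiviral & notify_public_health -> discharge_ok]. Adds o2_sat_low, immunocompromised, sore_throat, discharge_ok.
Round 2: R5 [o2_sat_low & rash -> isolate]; R7 [sore_throat & immunocompromised & age_over_65 -> fever_present]; R9 [immunocompromised -> cond_2]; R12 [discharge_ok & age_over_65 -> observe_4h]. Adds isolate, fever_present, cond_2, observe_4h.
Round 3: R3 [isolate & age_over_65 & fever_present -> order_xray]; R6 [observe_4h -> culture_positive]. Adds order_xray, culture_positive.
Round 4: R11 [order_xray & observe_4h -> chest_pain]. Adds chest_pain.
Round 5: R10 [chest_pain -> cond_1]. Adds cond_1.
Derived: cond_2 (round 2), sore_throat (round 1), immunocompromised (round 1). admit never appears in any round.

admit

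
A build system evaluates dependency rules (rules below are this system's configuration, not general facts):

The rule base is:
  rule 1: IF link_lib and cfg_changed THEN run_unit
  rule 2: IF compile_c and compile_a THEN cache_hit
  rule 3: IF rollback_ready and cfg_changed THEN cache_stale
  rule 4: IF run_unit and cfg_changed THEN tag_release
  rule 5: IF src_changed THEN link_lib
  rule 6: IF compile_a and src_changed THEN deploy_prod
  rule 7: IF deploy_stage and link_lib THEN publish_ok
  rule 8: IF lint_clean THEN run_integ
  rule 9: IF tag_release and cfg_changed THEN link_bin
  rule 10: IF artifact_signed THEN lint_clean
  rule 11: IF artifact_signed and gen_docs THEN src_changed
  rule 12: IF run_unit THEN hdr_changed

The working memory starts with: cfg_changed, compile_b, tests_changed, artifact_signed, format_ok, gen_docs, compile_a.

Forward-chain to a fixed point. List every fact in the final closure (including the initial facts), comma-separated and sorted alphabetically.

[1] rule 10 [IF artifact_signed THEN lint_clean]; rule 11 [IF artifact_signed and gen_docs THEN src_changed]. ⇒ new: lint_clean, src_changed.
[2] rule 5 [IF src_changed THEN link_lib]; rule 6 [IF compile_a and src_changed THEN deploy_prod]; rule 8 [IF lint_clean THEN run_integ]. ⇒ new: link_lib, deploy_prod, run_integ.
[3] rule 1 [IF link_lib and cfg_changed THEN run_unit]. ⇒ new: run_unit.
[4] rule 4 [IF run_unit and cfg_changed THEN tag_release]; rule 12 [IF run_unit THEN hdr_changed]. ⇒ new: tag_release, hdr_changed.
[5] rule 9 [IF tag_release and cfg_changed THEN link_bin]. ⇒ new: link_bin.

artifact_signed, cfg_changed, compile_a, compile_b, deploy_prod, format_ok, gen_docs, hdr_changed, link_bin, link_lib, lint_clean, run_integ, run_unit, src_changed, tag_release, tests_changed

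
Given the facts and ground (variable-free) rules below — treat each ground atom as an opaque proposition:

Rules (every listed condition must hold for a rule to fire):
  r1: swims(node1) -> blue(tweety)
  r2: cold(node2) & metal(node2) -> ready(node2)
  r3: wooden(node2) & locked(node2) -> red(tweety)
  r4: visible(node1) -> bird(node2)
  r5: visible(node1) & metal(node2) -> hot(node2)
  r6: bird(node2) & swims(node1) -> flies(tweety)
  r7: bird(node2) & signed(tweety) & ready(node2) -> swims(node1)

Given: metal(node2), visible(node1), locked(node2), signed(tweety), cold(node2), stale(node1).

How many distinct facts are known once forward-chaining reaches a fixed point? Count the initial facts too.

12

Round 1: r2 [cold(node2) & metal(node2) -> ready(node2)]; r4 [visible(node1) -> bird(node2)]; r5 [visible(node1) & metal(node2) -> hot(node2)]. Adds ready(node2), bird(node2), hot(node2).
Round 2: r7 [bird(node2) & signed(tweety) & ready(node2) -> swims(node1)]. Adds swims(node1).
Round 3: r1 [swims(node1) -> blue(tweety)]; r6 [bird(node2) & swims(node1) -> flies(tweety)]. Adds blue(tweety), flies(tweety).
Closure: {bird(node2), blue(tweety), cold(node2), flies(tweety), hot(node2), locked(node2), metal(node2), ready(node2), signed(tweety), stale(node1), swims(node1), visible(node1)} — 12 facts.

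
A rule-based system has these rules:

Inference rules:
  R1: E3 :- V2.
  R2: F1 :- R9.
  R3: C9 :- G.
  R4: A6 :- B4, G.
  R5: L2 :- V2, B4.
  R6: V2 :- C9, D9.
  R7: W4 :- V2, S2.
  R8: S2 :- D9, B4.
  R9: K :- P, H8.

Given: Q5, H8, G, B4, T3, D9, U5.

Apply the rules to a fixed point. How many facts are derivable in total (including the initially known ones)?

14

Round 1 — R3, R4, R8, derive C9, A6, S2.
Round 2 — R6, derive V2.
Round 3 — R1, R5, R7, derive E3, L2, W4.
Closure: {A6, B4, C9, D9, E3, G, H8, L2, Q5, S2, T3, U5, V2, W4} — 14 facts.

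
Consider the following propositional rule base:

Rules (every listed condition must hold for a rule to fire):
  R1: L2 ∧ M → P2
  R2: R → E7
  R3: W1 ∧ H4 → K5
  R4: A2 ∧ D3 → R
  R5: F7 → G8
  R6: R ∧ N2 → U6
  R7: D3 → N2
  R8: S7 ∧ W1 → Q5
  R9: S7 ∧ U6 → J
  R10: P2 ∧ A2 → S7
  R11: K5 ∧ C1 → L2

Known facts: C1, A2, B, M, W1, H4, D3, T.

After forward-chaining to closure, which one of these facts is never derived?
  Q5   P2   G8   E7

Round 1 — R3, R4, R7, derive K5, R, N2.
Round 2 — R2, R6, R11, derive E7, U6, L2.
Round 3 — R1, derive P2.
Round 4 — R10, derive S7.
Round 5 — R8, R9, derive Q5, J.
Derived: E7 (round 2), P2 (round 3), Q5 (round 5). G8 never appears in any round.

G8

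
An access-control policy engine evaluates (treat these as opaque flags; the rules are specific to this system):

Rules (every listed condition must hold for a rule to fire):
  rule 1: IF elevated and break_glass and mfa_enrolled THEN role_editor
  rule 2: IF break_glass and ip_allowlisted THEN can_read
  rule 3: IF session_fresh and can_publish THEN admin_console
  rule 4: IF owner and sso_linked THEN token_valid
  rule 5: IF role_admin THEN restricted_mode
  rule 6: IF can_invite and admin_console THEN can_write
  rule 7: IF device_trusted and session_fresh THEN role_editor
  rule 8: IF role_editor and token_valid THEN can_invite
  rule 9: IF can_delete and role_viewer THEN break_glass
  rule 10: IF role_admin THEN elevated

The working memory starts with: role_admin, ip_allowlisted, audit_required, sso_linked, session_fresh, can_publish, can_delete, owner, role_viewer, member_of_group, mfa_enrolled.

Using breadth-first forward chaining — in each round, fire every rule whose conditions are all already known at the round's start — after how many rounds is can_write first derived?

4

Round 1: rule 3 [IF session_fresh and can_publish THEN admin_console]; rule 4 [IF owner and sso_linked THEN token_valid]; rule 5 [IF role_admin THEN restricted_mode]; rule 9 [IF can_delete and role_viewer THEN break_glass]; rule 10 [IF role_admin THEN elevated]. New: admin_console, token_valid, restricted_mode, break_glass, elevated.
Round 2: rule 1 [IF elevated and break_glass and mfa_enrolled THEN role_editor]; rule 2 [IF break_glass and ip_allowlisted THEN can_read]. New: role_editor, can_read.
Round 3: rule 8 [IF role_editor and token_valid THEN can_invite]. New: can_invite.
Round 4: rule 6 [IF can_invite and admin_console THEN can_write]. New: can_write.
can_write first appears in round 4.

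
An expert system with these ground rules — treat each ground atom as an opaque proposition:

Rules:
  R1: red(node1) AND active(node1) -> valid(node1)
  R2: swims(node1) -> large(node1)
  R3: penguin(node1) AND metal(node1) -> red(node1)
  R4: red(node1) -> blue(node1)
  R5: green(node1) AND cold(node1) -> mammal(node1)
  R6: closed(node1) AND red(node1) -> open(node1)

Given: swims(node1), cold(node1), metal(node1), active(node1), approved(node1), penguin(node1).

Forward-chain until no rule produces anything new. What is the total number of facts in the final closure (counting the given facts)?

10

Round 1: R2 [swims(node1) -> large(node1)]; R3 [penguin(node1) AND metal(node1) -> red(node1)]. Adds large(node1), red(node1).
Round 2: R1 [red(node1) AND active(node1) -> valid(node1)]; R4 [red(node1) -> blue(node1)]. Adds valid(node1), blue(node1).
Closure: {active(node1), approved(node1), blue(node1), cold(node1), large(node1), metal(node1), penguin(node1), red(node1), swims(node1), valid(node1)} — 10 facts.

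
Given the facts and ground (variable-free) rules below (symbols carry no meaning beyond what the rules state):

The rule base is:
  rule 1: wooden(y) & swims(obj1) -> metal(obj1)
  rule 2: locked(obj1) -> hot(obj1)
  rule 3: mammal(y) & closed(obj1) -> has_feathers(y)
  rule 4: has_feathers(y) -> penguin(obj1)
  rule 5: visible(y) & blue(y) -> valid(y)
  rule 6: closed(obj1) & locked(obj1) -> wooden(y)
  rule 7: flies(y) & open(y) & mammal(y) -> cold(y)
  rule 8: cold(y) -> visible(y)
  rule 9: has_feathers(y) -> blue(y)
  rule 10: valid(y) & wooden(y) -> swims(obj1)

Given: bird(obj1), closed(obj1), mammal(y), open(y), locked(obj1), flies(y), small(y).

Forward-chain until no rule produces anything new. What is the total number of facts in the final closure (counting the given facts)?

17

Round 1: rule 2 [locked(obj1) -> hot(obj1)]; rule 3 [mammal(y) & closed(obj1) -> has_feathers(y)]; rule 6 [closed(obj1) & locked(obj1) -> wooden(y)]; rule 7 [flies(y) & open(y) & mammal(y) -> cold(y)]. Adds hot(obj1), has_feathers(y), wooden(y), cold(y).
Round 2: rule 4 [has_feathers(y) -> penguin(obj1)]; rule 8 [cold(y) -> visible(y)]; rule 9 [has_feathers(y) -> blue(y)]. Adds penguin(obj1), visible(y), blue(y).
Round 3: rule 5 [visible(y) & blue(y) -> valid(y)]. Adds valid(y).
Round 4: rule 10 [valid(y) & wooden(y) -> swims(obj1)]. Adds swims(obj1).
Round 5: rule 1 [wooden(y) & swims(obj1) -> metal(obj1)]. Adds metal(obj1).
Closure: {bird(obj1), blue(y), closed(obj1), cold(y), flies(y), has_feathers(y), hot(obj1), locked(obj1), mammal(y), metal(obj1), open(y), penguin(obj1), small(y), swims(obj1), valid(y), visible(y), wooden(y)} — 17 facts.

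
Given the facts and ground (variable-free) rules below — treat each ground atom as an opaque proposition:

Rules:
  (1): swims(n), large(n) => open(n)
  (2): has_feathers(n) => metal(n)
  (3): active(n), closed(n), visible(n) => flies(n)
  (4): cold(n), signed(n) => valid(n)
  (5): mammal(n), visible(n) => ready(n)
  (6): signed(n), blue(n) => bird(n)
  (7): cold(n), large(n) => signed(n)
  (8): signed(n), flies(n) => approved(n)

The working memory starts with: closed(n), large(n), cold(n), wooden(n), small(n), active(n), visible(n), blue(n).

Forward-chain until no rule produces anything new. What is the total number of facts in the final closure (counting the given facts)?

[1] (3) [active(n), closed(n), visible(n) => flies(n)]; (7) [cold(n), large(n) => signed(n)]. ⇒ new: flies(n), signed(n).
[2] (4) [cold(n), signed(n) => valid(n)]; (6) [signed(n), blue(n) => bird(n)]; (8) [signed(n), flies(n) => approved(n)]. ⇒ new: valid(n), bird(n), approved(n).
Closure: {active(n), approved(n), bird(n), blue(n), closed(n), cold(n), flies(n), large(n), signed(n), small(n), valid(n), visible(n), wooden(n)} — 13 facts.

13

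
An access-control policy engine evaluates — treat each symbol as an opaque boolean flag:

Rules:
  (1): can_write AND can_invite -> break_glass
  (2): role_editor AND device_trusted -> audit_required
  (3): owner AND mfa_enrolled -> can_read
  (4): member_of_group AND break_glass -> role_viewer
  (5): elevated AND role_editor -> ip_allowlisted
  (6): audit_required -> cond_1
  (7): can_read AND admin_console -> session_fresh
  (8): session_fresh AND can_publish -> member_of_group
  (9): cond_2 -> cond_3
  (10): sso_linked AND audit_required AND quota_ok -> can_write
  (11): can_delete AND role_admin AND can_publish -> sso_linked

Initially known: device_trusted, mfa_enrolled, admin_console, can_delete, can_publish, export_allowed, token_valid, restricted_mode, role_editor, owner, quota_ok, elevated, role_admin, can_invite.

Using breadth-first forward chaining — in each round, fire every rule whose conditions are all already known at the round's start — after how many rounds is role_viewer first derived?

4

Round 1 fires (2), (3), (5), (11), giving audit_required, can_read, ip_allowlisted, sso_linked.
Round 2 fires (6), (7), (10), giving cond_1, session_fresh, can_write.
Round 3 fires (1), (8), giving break_glass, member_of_group.
Round 4 fires (4), giving role_viewer.
role_viewer first appears in round 4.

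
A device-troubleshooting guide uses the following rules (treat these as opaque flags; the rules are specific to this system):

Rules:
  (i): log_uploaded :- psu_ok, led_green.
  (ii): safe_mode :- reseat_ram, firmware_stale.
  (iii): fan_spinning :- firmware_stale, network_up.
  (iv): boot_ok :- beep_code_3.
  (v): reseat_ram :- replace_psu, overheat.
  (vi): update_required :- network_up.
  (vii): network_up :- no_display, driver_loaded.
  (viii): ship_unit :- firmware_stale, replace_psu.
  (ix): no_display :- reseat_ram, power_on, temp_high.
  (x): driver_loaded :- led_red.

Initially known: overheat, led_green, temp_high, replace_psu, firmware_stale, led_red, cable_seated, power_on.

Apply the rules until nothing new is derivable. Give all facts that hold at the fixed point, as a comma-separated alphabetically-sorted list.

cable_seated, driver_loaded, fan_spinning, firmware_stale, led_green, led_red, network_up, no_display, overheat, power_on, replace_psu, reseat_ram, safe_mode, ship_unit, temp_high, update_required

Round 1 — (v), (viii), (x), derive reseat_ram, ship_unit, driver_loaded.
Round 2 — (ii), (ix), derive safe_mode, no_display.
Round 3 — (vii), derive network_up.
Round 4 — (iii), (vi), derive fan_spinning, update_required.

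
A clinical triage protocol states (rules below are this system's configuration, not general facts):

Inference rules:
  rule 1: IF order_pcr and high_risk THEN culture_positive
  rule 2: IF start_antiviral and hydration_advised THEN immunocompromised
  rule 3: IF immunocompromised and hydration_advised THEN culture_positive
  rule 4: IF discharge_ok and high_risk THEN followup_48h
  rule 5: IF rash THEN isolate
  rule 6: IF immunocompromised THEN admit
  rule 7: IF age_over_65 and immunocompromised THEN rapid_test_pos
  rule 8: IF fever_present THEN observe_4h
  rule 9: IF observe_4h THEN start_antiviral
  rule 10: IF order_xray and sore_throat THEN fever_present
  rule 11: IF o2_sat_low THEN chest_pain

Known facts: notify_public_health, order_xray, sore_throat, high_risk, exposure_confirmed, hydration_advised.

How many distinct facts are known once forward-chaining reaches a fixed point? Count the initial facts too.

Round 1 — rule 10, derive fever_present.
Round 2 — rule 8, derive observe_4h.
Round 3 — rule 9, derive start_antiviral.
Round 4 — rule 2, derive immunocompromised.
Round 5 — rule 3, rule 6, derive culture_positive, admit.
Closure: {admit, culture_positive, exposure_confirmed, fever_present, high_risk, hydration_advised, immunocompromised, notify_public_health, observe_4h, order_xray, sore_throat, start_antiviral} — 12 facts.

12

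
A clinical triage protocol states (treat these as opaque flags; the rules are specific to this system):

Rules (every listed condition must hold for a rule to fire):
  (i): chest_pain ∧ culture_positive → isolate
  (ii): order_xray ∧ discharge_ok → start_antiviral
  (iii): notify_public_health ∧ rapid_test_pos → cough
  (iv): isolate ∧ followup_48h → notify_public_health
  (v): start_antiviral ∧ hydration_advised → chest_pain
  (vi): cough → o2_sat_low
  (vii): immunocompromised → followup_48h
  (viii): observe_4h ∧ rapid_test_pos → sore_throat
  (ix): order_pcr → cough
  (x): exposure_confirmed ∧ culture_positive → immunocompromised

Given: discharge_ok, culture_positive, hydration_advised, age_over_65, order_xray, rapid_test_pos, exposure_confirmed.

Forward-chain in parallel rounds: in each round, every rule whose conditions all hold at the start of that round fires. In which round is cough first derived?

5

Round 1 — (ii), (x), derive start_antiviral, immunocompromised.
Round 2 — (v), (vii), derive chest_pain, followup_48h.
Round 3 — (i), derive isolate.
Round 4 — (iv), derive notify_public_health.
Round 5 — (iii), derive cough.
cough first appears in round 5.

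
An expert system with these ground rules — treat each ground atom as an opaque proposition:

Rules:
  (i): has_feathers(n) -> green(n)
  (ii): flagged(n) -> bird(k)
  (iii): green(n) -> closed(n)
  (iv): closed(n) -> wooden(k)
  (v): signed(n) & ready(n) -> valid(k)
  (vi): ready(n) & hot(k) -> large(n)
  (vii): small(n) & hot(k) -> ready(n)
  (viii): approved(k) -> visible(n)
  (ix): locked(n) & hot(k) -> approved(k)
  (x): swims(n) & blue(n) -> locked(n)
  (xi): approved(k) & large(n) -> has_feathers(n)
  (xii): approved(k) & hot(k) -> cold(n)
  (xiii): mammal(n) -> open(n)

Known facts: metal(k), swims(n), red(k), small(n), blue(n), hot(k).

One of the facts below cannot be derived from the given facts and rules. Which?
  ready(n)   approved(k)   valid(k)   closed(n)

[1] (vii) [small(n) & hot(k) -> ready(n)]; (x) [swims(n) & blue(n) -> locked(n)]. ⇒ new: ready(n), locked(n).
[2] (vi) [ready(n) & hot(k) -> large(n)]; (ix) [locked(n) & hot(k) -> approved(k)]. ⇒ new: large(n), approved(k).
[3] (viii) [approved(k) -> visible(n)]; (xi) [approved(k) & large(n) -> has_feathers(n)]; (xii) [approved(k) & hot(k) -> cold(n)]. ⇒ new: visible(n), has_feathers(n), cold(n).
[4] (i) [has_feathers(n) -> green(n)]. ⇒ new: green(n).
[5] (iii) [green(n) -> closed(n)]. ⇒ new: closed(n).
[6] (iv) [closed(n) -> wooden(k)]. ⇒ new: wooden(k).
Derived: ready(n) (round 1), approved(k) (round 2), closed(n) (round 5). valid(k) never appears in any round.

valid(k)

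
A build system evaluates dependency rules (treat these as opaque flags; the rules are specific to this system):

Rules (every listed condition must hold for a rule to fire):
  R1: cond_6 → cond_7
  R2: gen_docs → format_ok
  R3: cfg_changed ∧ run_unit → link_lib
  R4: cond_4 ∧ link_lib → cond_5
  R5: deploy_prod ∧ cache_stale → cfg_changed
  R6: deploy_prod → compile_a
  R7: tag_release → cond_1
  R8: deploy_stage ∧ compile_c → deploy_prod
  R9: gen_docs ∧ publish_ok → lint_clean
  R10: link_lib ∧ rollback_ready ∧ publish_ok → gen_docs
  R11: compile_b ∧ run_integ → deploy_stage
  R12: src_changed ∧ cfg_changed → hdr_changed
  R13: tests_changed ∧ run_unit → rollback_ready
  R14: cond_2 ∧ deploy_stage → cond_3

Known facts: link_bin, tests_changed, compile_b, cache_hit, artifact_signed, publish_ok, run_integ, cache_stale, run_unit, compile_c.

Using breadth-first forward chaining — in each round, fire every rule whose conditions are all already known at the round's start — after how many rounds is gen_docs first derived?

Round 1: R11 [compile_b ∧ run_integ → deploy_stage]; R13 [tests_changed ∧ run_unit → rollback_ready]. New: deploy_stage, rollback_ready.
Round 2: R8 [deploy_stage ∧ compile_c → deploy_prod]. New: deploy_prod.
Round 3: R5 [deploy_prod ∧ cache_stale → cfg_changed]; R6 [deploy_prod → compile_a]. New: cfg_changed, compile_a.
Round 4: R3 [cfg_changed ∧ run_unit → link_lib]. New: link_lib.
Round 5: R10 [link_lib ∧ rollback_ready ∧ publish_ok → gen_docs]. New: gen_docs.
gen_docs first appears in round 5.

5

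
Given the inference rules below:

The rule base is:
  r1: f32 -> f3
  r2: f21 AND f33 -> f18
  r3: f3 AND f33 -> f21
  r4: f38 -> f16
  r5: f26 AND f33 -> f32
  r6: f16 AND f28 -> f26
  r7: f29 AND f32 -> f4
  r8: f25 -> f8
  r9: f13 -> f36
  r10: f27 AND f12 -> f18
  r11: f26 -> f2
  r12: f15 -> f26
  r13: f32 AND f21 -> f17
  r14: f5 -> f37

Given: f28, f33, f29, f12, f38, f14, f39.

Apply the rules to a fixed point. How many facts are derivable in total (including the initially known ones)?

16

Round 1: r4 [f38 -> f16]. Adds f16.
Round 2: r6 [f16 AND f28 -> f26]. Adds f26.
Round 3: r5 [f26 AND f33 -> f32]; r11 [f26 -> f2]. Adds f32, f2.
Round 4: r1 [f32 -> f3]; r7 [f29 AND f32 -> f4]. Adds f3, f4.
Round 5: r3 [f3 AND f33 -> f21]. Adds f21.
Round 6: r2 [f21 AND f33 -> f18]; r13 [f32 AND f21 -> f17]. Adds f18, f17.
Closure: {f12, f14, f16, f17, f18, f2, f21, f26, f28, f29, f3, f32, f33, f38, f39, f4} — 16 facts.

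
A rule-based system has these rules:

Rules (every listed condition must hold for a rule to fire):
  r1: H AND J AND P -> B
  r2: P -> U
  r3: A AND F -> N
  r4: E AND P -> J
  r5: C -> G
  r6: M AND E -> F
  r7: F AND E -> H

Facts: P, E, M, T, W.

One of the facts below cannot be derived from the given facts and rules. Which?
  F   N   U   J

Round 1 — r2, r4, r6, derive U, J, F.
Round 2 — r7, derive H.
Round 3 — r1, derive B.
Derived: U (round 1), F (round 1), J (round 1). N never appears in any round.

N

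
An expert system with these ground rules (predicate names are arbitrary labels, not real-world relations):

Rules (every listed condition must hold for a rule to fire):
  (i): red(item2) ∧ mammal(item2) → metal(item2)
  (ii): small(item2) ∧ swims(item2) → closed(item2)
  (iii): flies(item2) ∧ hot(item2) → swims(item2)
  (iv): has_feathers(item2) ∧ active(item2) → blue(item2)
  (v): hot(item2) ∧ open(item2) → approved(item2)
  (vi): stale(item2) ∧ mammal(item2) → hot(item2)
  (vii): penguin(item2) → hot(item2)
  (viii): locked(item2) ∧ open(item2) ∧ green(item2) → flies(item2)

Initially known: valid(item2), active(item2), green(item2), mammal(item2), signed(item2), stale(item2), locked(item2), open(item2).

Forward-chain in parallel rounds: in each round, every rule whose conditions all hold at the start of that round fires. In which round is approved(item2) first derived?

2

Round 1: (vi) [stale(item2) ∧ mammal(item2) → hot(item2)]; (viii) [locked(item2) ∧ open(item2) ∧ green(item2) → flies(item2)]. Adds hot(item2), flies(item2).
Round 2: (iii) [flies(item2) ∧ hot(item2) → swims(item2)]; (v) [hot(item2) ∧ open(item2) → approved(item2)]. Adds swims(item2), approved(item2).
approved(item2) first appears in round 2.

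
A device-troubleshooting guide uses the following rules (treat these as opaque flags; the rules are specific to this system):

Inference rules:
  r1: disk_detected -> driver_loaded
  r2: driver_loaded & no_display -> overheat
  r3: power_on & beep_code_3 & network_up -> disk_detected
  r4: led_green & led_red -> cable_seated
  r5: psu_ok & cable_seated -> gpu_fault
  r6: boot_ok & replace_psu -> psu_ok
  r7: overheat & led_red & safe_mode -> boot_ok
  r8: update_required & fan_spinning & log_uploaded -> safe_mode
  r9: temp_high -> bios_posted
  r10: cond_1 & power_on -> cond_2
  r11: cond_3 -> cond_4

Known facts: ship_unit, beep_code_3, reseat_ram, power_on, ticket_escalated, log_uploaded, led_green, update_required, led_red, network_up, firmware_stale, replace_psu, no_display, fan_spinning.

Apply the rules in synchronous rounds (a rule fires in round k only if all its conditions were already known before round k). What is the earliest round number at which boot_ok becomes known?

4

Round 1 — r3, r4, r8, derive disk_detected, cable_seated, safe_mode.
Round 2 — r1, derive driver_loaded.
Round 3 — r2, derive overheat.
Round 4 — r7, derive boot_ok.
boot_ok first appears in round 4.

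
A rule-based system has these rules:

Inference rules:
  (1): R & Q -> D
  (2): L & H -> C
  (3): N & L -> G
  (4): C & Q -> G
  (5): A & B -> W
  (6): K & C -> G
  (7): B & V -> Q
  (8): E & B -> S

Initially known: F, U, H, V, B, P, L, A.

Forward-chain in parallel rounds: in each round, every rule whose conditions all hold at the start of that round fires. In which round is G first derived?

[1] (2) [L & H -> C]; (5) [A & B -> W]; (7) [B & V -> Q]. ⇒ new: C, W, Q.
[2] (4) [C & Q -> G]. ⇒ new: G.
G first appears in round 2.

2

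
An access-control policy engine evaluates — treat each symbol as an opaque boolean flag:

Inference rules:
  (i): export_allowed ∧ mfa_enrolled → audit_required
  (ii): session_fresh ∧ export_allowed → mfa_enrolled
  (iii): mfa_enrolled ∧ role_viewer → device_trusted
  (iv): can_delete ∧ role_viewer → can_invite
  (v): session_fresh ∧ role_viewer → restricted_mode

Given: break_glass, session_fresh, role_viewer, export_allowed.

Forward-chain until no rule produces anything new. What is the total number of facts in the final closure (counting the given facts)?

8

Round 1 — (ii), (v), derive mfa_enrolled, restricted_mode.
Round 2 — (i), (iii), derive audit_required, device_trusted.
Closure: {audit_required, break_glass, device_trusted, export_allowed, mfa_enrolled, restricted_mode, role_viewer, session_fresh} — 8 facts.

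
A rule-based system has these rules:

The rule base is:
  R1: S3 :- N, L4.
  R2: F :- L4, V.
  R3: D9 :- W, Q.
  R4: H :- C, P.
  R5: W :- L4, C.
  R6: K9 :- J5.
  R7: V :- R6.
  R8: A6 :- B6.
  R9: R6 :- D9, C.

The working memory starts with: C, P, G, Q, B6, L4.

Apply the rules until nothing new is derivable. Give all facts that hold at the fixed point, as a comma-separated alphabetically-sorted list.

A6, B6, C, D9, F, G, H, L4, P, Q, R6, V, W

Round 1: R4 [H :- C, P.]; R5 [W :- L4, C.]; R8 [A6 :- B6.]. New: H, W, A6.
Round 2: R3 [D9 :- W, Q.]. New: D9.
Round 3: R9 [R6 :- D9, C.]. New: R6.
Round 4: R7 [V :- R6.]. New: V.
Round 5: R2 [F :- L4, V.]. New: F.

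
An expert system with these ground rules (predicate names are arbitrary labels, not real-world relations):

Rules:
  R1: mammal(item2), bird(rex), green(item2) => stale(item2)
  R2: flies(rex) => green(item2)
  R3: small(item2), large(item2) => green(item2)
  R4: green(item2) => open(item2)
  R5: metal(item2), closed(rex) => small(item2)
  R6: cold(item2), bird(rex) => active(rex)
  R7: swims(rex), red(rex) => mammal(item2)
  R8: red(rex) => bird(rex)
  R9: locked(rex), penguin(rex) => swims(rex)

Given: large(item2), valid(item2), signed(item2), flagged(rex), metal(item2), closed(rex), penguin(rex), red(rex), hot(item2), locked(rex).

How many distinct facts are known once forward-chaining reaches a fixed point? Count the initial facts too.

17

Round 1 fires R5, R8, R9, giving small(item2), bird(rex), swims(rex).
Round 2 fires R3, R7, giving green(item2), mammal(item2).
Round 3 fires R1, R4, giving stale(item2), open(item2).
Closure: {bird(rex), closed(rex), flagged(rex), green(item2), hot(item2), large(item2), locked(rex), mammal(item2), metal(item2), open(item2), penguin(rex), red(rex), signed(item2), small(item2), stale(item2), swims(rex), valid(item2)} — 17 facts.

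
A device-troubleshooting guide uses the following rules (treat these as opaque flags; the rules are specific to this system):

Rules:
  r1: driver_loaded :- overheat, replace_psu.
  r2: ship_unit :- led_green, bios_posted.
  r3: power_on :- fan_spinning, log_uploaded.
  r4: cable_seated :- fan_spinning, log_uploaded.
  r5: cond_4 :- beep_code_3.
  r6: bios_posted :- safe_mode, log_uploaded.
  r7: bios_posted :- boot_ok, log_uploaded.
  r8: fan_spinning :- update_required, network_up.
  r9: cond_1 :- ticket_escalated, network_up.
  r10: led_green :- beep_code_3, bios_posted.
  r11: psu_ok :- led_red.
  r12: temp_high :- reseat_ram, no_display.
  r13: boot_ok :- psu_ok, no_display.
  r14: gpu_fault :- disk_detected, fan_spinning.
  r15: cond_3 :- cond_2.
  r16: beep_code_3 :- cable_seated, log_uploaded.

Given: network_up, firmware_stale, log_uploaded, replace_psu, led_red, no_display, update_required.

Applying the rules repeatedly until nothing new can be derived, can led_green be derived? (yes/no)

yes

Round 1 fires r8, r11, giving fan_spinning, psu_ok.
Round 2 fires r3, r4, r13, giving power_on, cable_seated, boot_ok.
Round 3 fires r7, r16, giving bios_posted, beep_code_3.
Round 4 fires r5, r10, giving cond_4, led_green.
Round 5 fires r2, giving ship_unit.
led_green appears in round 4, so it is derivable.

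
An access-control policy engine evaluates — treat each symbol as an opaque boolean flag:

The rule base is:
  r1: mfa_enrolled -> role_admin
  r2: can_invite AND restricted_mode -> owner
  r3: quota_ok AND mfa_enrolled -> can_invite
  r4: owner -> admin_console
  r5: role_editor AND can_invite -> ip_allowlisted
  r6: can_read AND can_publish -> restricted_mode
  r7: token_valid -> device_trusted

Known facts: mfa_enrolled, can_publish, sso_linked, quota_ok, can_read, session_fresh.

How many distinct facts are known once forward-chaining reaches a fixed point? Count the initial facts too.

11

[1] r1 [mfa_enrolled -> role_admin]; r3 [quota_ok AND mfa_enrolled -> can_invite]; r6 [can_read AND can_publish -> restricted_mode]. ⇒ new: role_admin, can_invite, restricted_mode.
[2] r2 [can_invite AND restricted_mode -> owner]. ⇒ new: owner.
[3] r4 [owner -> admin_console]. ⇒ new: admin_console.
Closure: {admin_console, can_invite, can_publish, can_read, mfa_enrolled, owner, quota_ok, restricted_mode, role_admin, session_fresh, sso_linked} — 11 facts.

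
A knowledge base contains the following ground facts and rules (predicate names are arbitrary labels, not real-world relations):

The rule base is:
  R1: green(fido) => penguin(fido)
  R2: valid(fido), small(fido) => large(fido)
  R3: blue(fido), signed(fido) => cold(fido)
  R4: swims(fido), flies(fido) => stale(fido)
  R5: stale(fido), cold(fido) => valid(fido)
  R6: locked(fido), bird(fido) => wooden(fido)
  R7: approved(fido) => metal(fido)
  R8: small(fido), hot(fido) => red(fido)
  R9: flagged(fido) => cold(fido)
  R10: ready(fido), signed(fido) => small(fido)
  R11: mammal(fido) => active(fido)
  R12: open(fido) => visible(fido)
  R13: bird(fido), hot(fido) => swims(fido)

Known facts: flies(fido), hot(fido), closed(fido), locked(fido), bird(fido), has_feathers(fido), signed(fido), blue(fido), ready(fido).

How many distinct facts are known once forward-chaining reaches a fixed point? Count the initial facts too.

17

Round 1: R3 [blue(fido), signed(fido) => cold(fido)]; R6 [locked(fido), bird(fido) => wooden(fido)]; R10 [ready(fido), signed(fido) => small(fido)]; R13 [bird(fido), hot(fido) => swims(fido)]. Adds cold(fido), wooden(fido), small(fido), swims(fido).
Round 2: R4 [swims(fido), flies(fido) => stale(fido)]; R8 [small(fido), hot(fido) => red(fido)]. Adds stale(fido), red(fido).
Round 3: R5 [stale(fido), cold(fido) => valid(fido)]. Adds valid(fido).
Round 4: R2 [valid(fido), small(fido) => large(fido)]. Adds large(fido).
Closure: {bird(fido), blue(fido), closed(fido), cold(fido), flies(fido), has_feathers(fido), hot(fido), large(fido), locked(fido), ready(fido), red(fido), signed(fido), small(fido), stale(fido), swims(fido), valid(fido), wooden(fido)} — 17 facts.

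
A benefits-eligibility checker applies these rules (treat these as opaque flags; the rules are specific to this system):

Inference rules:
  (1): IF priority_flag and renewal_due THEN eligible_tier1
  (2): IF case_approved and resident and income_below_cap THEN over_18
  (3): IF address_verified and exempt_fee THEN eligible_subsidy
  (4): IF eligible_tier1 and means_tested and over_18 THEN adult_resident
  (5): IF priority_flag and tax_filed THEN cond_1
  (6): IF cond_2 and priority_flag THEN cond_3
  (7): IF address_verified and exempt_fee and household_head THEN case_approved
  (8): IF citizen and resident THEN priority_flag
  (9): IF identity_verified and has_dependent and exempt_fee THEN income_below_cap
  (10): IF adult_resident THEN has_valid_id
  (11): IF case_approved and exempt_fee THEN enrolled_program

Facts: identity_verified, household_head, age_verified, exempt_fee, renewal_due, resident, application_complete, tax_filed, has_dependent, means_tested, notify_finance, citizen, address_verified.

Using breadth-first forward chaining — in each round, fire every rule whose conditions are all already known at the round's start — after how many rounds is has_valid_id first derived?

[1] (3) [IF address_verified and exempt_fee THEN eligible_subsidy]; (7) [IF address_verified and exempt_fee and household_head THEN case_approved]; (8) [IF citizen and resident THEN priority_flag]; (9) [IF identity_verified and has_dependent and exempt_fee THEN income_below_cap]. ⇒ new: eligible_subsidy, case_approved, priority_flag, income_below_cap.
[2] (1) [IF priority_flag and renewal_due THEN eligible_tier1]; (2) [IF case_approved and resident and income_below_cap THEN over_18]; (5) [IF priority_flag and tax_filed THEN cond_1]; (11) [IF case_approved and exempt_fee THEN enrolled_program]. ⇒ new: eligible_tier1, over_18, cond_1, enrolled_program.
[3] (4) [IF eligible_tier1 and means_tested and over_18 THEN adult_resident]. ⇒ new: adult_resident.
[4] (10) [IF adult_resident THEN has_valid_id]. ⇒ new: has_valid_id.
has_valid_id first appears in round 4.

4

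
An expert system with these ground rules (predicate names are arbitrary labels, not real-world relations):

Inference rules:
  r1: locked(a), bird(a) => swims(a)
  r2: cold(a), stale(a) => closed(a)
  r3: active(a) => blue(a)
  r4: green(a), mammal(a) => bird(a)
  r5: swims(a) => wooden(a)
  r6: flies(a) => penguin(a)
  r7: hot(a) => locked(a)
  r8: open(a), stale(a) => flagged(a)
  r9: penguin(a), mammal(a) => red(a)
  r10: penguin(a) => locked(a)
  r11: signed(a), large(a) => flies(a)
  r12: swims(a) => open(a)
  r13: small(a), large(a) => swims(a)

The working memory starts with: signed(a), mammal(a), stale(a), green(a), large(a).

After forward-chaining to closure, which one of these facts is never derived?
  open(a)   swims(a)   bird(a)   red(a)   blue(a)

blue(a)

Round 1 fires r4, r11, giving bird(a), flies(a).
Round 2 fires r6, giving penguin(a).
Round 3 fires r9, r10, giving red(a), locked(a).
Round 4 fires r1, giving swims(a).
Round 5 fires r5, r12, giving wooden(a), open(a).
Round 6 fires r8, giving flagged(a).
Derived: open(a) (round 5), swims(a) (round 4), red(a) (round 3), bird(a) (round 1). blue(a) never appears in any round.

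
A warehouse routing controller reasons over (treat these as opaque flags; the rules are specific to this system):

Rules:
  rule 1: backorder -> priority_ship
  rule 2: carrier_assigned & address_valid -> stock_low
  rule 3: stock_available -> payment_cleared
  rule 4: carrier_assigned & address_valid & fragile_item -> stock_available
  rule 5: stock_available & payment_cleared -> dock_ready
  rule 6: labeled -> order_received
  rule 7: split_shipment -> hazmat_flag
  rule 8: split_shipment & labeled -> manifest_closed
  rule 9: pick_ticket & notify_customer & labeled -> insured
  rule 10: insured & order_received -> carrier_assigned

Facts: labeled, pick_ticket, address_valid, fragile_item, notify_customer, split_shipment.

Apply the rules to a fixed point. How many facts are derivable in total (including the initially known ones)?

Round 1 — rule 6, rule 7, rule 8, rule 9, derive order_received, hazmat_flag, manifest_closed, insured.
Round 2 — rule 10, derive carrier_assigned.
Round 3 — rule 2, rule 4, derive stock_low, stock_available.
Round 4 — rule 3, derive payment_cleared.
Round 5 — rule 5, derive dock_ready.
Closure: {address_valid, carrier_assigned, dock_ready, fragile_item, hazmat_flag, insured, labeled, manifest_closed, notify_customer, order_received, payment_cleared, pick_ticket, split_shipment, stock_available, stock_low} — 15 facts.

15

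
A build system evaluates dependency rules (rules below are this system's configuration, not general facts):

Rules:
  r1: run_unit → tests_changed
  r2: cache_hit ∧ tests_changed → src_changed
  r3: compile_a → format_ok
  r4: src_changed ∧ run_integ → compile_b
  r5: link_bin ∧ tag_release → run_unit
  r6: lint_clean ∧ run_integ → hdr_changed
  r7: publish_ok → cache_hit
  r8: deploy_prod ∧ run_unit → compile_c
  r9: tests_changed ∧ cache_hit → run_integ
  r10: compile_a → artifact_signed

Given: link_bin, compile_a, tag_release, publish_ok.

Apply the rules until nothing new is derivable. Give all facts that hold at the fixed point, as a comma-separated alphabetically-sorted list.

Round 1 fires r3, r5, r7, r10, giving format_ok, run_unit, cache_hit, artifact_signed.
Round 2 fires r1, giving tests_changed.
Round 3 fires r2, r9, giving src_changed, run_integ.
Round 4 fires r4, giving compile_b.

artifact_signed, cache_hit, compile_a, compile_b, format_ok, link_bin, publish_ok, run_integ, run_unit, src_changed, tag_release, tests_changed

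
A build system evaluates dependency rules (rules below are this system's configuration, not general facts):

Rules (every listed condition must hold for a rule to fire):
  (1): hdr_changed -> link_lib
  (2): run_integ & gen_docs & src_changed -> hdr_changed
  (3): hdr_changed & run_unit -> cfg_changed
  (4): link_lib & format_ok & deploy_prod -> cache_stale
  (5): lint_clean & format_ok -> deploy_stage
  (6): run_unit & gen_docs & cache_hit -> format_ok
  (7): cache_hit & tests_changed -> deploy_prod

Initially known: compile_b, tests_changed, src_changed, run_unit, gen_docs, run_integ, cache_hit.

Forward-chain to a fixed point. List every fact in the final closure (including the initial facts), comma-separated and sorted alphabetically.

cache_hit, cache_stale, cfg_changed, compile_b, deploy_prod, format_ok, gen_docs, hdr_changed, link_lib, run_integ, run_unit, src_changed, tests_changed

Round 1 fires (2), (6), (7), giving hdr_changed, format_ok, deploy_prod.
Round 2 fires (1), (3), giving link_lib, cfg_changed.
Round 3 fires (4), giving cache_stale.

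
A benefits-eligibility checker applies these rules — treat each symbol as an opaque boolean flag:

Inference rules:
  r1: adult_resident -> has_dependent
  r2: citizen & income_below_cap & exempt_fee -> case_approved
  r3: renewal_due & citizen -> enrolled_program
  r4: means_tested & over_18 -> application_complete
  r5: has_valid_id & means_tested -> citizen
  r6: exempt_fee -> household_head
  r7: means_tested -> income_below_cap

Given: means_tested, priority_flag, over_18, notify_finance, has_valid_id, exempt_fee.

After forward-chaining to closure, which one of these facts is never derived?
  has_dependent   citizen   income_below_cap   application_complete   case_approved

has_dependent

Round 1: r4 [means_tested & over_18 -> application_complete]; r5 [has_valid_id & means_tested -> citizen]; r6 [exempt_fee -> household_head]; r7 [means_tested -> income_below_cap]. Adds application_complete, citizen, household_head, income_below_cap.
Round 2: r2 [citizen & income_below_cap & exempt_fee -> case_approved]. Adds case_approved.
Derived: case_approved (round 2), application_complete (round 1), income_below_cap (round 1), citizen (round 1). has_dependent never appears in any round.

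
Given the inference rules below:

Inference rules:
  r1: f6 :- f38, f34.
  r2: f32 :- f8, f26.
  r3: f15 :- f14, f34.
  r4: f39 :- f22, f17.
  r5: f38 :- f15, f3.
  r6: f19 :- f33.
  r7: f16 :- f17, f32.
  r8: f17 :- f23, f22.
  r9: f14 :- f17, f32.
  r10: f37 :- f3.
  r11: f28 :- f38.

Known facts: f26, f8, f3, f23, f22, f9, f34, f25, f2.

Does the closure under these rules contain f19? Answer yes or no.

no

[1] r2 [f32 :- f8, f26.]; r8 [f17 :- f23, f22.]; r10 [f37 :- f3.]. ⇒ new: f32, f17, f37.
[2] r4 [f39 :- f22, f17.]; r7 [f16 :- f17, f32.]; r9 [f14 :- f17, f32.]. ⇒ new: f39, f16, f14.
[3] r3 [f15 :- f14, f34.]. ⇒ new: f15.
[4] r5 [f38 :- f15, f3.]. ⇒ new: f38.
[5] r1 [f6 :- f38, f34.]; r11 [f28 :- f38.]. ⇒ new: f6, f28.
Fixed point reached. f19 is concluded only by r6; r6 needs f33 (never derived).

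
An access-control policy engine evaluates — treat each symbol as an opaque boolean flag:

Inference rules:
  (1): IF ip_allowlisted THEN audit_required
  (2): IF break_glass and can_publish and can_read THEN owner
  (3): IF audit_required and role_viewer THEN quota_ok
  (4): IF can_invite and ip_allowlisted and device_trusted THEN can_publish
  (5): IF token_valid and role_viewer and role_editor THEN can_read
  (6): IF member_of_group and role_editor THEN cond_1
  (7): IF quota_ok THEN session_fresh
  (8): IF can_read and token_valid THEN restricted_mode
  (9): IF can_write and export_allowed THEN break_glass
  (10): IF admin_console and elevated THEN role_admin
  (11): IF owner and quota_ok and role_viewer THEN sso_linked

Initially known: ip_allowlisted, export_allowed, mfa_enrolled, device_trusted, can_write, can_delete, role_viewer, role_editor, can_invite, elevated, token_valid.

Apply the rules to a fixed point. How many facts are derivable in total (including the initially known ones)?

20

Round 1: (1) [IF ip_allowlisted THEN audit_required]; (4) [IF can_invite and ip_allowlisted and device_trusted THEN can_publish]; (5) [IF token_valid and role_viewer and role_editor THEN can_read]; (9) [IF can_write and export_allowed THEN break_glass]. Adds audit_required, can_publish, can_read, break_glass.
Round 2: (2) [IF break_glass and can_publish and can_read THEN owner]; (3) [IF audit_required and role_viewer THEN quota_ok]; (8) [IF can_read and token_valid THEN restricted_mode]. Adds owner, quota_ok, restricted_mode.
Round 3: (7) [IF quota_ok THEN session_fresh]; (11) [IF owner and quota_ok and role_viewer THEN sso_linked]. Adds session_fresh, sso_linked.
Closure: {audit_required, break_glass, can_delete, can_invite, can_publish, can_read, can_write, device_trusted, elevated, export_allowed, ip_allowlisted, mfa_enrolled, owner, quota_ok, restricted_mode, role_editor, role_viewer, session_fresh, sso_linked, token_valid} — 20 facts.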